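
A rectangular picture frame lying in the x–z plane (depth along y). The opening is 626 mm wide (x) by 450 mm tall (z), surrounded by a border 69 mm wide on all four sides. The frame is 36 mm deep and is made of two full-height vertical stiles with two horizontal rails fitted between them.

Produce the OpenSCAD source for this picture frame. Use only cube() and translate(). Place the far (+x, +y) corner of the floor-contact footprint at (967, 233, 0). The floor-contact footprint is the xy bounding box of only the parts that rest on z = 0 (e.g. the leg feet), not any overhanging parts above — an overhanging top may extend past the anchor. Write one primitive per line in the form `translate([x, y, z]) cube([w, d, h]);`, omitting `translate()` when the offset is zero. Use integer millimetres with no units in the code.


translate([203, 197, 0]) cube([69, 36, 588]);
translate([898, 197, 0]) cube([69, 36, 588]);
translate([272, 197, 0]) cube([626, 36, 69]);
translate([272, 197, 519]) cube([626, 36, 69]);


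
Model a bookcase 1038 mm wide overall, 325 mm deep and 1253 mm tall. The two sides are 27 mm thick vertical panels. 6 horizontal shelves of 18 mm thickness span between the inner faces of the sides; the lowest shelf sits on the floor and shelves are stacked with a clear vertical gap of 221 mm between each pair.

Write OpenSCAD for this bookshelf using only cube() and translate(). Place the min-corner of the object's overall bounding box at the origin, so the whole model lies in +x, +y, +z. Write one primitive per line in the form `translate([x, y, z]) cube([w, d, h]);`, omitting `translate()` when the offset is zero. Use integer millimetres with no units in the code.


cube([27, 325, 1253]);
translate([1011, 0, 0]) cube([27, 325, 1253]);
translate([27, 0, 0]) cube([984, 325, 18]);
translate([27, 0, 239]) cube([984, 325, 18]);
translate([27, 0, 478]) cube([984, 325, 18]);
translate([27, 0, 717]) cube([984, 325, 18]);
translate([27, 0, 956]) cube([984, 325, 18]);
translate([27, 0, 1195]) cube([984, 325, 18]);


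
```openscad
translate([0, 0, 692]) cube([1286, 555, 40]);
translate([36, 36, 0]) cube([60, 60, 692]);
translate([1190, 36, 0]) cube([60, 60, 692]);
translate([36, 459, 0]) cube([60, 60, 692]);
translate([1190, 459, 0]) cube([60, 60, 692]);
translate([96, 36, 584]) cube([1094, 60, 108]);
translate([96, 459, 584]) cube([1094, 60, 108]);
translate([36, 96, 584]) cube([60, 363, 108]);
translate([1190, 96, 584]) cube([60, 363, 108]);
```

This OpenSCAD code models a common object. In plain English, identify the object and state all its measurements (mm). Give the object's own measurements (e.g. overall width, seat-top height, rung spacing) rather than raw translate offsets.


A rectangular dining table. The top is 1286×555×40 mm with its upper surface at z = 732 mm. It stands on four 60×60 mm square legs, each inset 36 mm from the nearest pair of top edges, running from the floor to the underside of the top. Four apron rails, 60 mm thick and 108 mm tall, run between adjacent legs with their top edges flush with the underside of the top and their outer faces flush with the legs' outer faces.


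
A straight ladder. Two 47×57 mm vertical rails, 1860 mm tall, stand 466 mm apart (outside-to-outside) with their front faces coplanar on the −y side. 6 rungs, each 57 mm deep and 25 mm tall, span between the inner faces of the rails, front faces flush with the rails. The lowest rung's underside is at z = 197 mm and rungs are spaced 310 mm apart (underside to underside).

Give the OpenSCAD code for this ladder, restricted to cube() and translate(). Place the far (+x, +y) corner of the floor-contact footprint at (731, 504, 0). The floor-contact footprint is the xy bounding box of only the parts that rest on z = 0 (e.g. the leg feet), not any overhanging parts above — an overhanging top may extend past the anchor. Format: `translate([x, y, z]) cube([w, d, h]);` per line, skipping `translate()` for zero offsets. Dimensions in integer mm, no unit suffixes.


translate([265, 447, 0]) cube([47, 57, 1860]);
translate([684, 447, 0]) cube([47, 57, 1860]);
translate([312, 447, 197]) cube([372, 57, 25]);
translate([312, 447, 507]) cube([372, 57, 25]);
translate([312, 447, 817]) cube([372, 57, 25]);
translate([312, 447, 1127]) cube([372, 57, 25]);
translate([312, 447, 1437]) cube([372, 57, 25]);
translate([312, 447, 1747]) cube([372, 57, 25]);


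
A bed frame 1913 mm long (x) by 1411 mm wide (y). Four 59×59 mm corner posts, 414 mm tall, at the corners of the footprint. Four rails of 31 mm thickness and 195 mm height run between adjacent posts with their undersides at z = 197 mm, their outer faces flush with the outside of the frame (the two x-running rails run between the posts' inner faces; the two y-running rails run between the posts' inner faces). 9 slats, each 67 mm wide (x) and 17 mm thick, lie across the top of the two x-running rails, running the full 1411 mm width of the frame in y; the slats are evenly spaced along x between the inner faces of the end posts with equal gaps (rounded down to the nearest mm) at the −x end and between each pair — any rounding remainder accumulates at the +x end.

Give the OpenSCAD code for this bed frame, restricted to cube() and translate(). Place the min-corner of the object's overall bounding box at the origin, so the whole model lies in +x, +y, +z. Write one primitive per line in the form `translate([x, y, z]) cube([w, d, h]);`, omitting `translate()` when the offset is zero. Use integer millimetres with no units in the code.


cube([59, 59, 414]);
translate([0, 1352, 0]) cube([59, 59, 414]);
translate([1854, 0, 0]) cube([59, 59, 414]);
translate([1854, 1352, 0]) cube([59, 59, 414]);
translate([59, 0, 197]) cube([1795, 31, 195]);
translate([59, 1380, 197]) cube([1795, 31, 195]);
translate([0, 59, 197]) cube([31, 1293, 195]);
translate([1882, 59, 197]) cube([31, 1293, 195]);
translate([178, 0, 392]) cube([67, 1411, 17]);
translate([364, 0, 392]) cube([67, 1411, 17]);
translate([550, 0, 392]) cube([67, 1411, 17]);
translate([736, 0, 392]) cube([67, 1411, 17]);
translate([922, 0, 392]) cube([67, 1411, 17]);
translate([1108, 0, 392]) cube([67, 1411, 17]);
translate([1294, 0, 392]) cube([67, 1411, 17]);
translate([1480, 0, 392]) cube([67, 1411, 17]);
translate([1666, 0, 392]) cube([67, 1411, 17]);


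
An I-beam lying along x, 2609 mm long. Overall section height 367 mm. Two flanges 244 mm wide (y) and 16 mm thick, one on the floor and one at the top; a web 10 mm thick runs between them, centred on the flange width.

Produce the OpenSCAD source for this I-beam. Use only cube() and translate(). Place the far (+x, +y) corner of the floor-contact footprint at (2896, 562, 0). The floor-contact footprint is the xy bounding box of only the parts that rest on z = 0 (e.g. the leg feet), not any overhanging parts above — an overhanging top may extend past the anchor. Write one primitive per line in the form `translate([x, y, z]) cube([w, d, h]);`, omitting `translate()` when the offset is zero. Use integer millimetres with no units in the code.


translate([287, 318, 0]) cube([2609, 244, 16]);
translate([287, 435, 16]) cube([2609, 10, 335]);
translate([287, 318, 351]) cube([2609, 244, 16]);


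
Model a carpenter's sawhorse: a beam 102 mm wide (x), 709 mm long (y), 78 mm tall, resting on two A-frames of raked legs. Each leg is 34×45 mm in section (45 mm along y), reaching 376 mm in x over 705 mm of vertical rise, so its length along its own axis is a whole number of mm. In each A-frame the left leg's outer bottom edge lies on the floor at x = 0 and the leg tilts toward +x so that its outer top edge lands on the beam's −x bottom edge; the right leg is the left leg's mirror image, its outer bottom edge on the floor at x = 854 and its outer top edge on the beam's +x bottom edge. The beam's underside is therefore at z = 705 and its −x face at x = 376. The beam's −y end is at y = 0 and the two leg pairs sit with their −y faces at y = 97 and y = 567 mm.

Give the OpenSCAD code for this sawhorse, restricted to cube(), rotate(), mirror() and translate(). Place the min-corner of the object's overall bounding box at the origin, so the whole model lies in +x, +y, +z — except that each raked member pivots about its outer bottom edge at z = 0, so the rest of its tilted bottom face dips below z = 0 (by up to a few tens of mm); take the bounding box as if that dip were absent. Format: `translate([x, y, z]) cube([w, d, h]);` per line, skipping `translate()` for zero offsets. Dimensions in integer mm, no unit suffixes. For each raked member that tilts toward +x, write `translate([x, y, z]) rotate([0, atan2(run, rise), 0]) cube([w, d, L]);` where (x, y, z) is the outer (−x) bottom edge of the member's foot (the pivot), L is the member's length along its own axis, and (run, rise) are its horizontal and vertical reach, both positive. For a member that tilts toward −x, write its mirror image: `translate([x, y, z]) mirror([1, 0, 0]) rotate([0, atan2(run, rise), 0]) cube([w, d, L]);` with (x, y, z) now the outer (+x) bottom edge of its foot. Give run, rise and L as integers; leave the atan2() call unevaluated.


// leg length = √(376² + 705²) = 799
// right-leg outer foot x = 2·376 + 102 = 854
// beam min-corner = (376, 0, 705)
translate([376, 0, 705]) cube([102, 709, 78]);
translate([0, 97, 0]) rotate([0, atan2(376, 705), 0]) cube([34, 45, 799]);
translate([854, 97, 0]) mirror([1, 0, 0]) rotate([0, atan2(376, 705), 0]) cube([34, 45, 799]);
translate([0, 567, 0]) rotate([0, atan2(376, 705), 0]) cube([34, 45, 799]);
translate([854, 567, 0]) mirror([1, 0, 0]) rotate([0, atan2(376, 705), 0]) cube([34, 45, 799]);


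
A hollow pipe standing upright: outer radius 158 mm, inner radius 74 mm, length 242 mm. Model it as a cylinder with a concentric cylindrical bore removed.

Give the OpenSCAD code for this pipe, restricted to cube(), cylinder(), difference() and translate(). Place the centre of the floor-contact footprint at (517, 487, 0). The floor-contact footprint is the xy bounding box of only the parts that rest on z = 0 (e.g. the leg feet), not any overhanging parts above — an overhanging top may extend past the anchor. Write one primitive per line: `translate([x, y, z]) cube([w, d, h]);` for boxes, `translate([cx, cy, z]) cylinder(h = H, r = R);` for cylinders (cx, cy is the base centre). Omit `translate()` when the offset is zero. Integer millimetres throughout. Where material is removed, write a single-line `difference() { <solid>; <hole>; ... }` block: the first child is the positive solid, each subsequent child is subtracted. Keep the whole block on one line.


difference() { translate([517, 487, 0]) cylinder(h = 242, r = 158); translate([517, 487, 0]) cylinder(h = 242, r = 74); }


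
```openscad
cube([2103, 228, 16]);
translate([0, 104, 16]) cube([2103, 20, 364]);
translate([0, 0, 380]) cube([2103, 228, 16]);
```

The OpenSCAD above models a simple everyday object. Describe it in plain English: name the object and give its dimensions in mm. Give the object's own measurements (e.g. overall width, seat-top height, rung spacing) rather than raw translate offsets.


An I-beam lying along x, 2103 mm long. Overall section height 396 mm. Two flanges 228 mm wide (y) and 16 mm thick, one on the floor and one at the top; a web 20 mm thick runs between them, centred on the flange width.


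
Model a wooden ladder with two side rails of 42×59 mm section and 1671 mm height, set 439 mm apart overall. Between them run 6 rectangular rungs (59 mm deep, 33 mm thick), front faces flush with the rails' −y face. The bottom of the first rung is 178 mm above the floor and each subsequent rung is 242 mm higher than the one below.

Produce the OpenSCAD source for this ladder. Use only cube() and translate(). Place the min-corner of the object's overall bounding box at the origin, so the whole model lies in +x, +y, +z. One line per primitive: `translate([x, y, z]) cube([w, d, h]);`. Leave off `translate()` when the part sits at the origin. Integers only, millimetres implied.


// rung span = 439 - 2*42 = 355
// rung[k] z = 178 + k*242
cube([42, 59, 1671]);
translate([397, 0, 0]) cube([42, 59, 1671]);
translate([42, 0, 178]) cube([355, 59, 33]);
translate([42, 0, 420]) cube([355, 59, 33]);
translate([42, 0, 662]) cube([355, 59, 33]);
translate([42, 0, 904]) cube([355, 59, 33]);
translate([42, 0, 1146]) cube([355, 59, 33]);
translate([42, 0, 1388]) cube([355, 59, 33]);


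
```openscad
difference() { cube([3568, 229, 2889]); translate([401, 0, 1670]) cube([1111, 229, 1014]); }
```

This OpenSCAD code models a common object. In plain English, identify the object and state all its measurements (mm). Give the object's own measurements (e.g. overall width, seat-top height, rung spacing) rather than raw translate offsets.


A wall 3568 mm long (x), 229 mm thick (y), 2889 mm tall, with a rectangular window opening cut through it. The opening is 1111 mm wide and 1014 mm tall; its sill is at z = 1670 mm and its near (−x) edge is 401 mm from the wall's −x end. The opening passes through the full wall thickness.


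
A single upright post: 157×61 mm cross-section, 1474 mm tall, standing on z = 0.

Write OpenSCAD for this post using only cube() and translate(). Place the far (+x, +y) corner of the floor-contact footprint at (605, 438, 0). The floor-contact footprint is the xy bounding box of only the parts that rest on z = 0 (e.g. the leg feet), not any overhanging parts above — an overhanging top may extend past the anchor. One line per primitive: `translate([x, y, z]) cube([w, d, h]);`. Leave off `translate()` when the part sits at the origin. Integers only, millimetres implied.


translate([448, 377, 0]) cube([157, 61, 1474]);


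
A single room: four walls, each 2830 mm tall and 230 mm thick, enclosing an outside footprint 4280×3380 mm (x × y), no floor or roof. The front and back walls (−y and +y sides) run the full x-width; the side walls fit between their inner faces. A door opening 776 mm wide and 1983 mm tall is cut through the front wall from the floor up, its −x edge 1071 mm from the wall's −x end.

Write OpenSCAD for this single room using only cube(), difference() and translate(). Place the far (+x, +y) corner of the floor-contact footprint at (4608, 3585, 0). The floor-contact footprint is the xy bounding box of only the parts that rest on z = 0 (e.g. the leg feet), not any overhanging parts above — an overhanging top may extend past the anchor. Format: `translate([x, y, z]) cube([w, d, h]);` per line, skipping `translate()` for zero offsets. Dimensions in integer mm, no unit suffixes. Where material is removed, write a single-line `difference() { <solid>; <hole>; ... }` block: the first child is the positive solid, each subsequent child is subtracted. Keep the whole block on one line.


difference() { translate([328, 205, 0]) cube([4280, 230, 2830]); translate([1399, 205, 0]) cube([776, 230, 1983]); }
translate([328, 3355, 0]) cube([4280, 230, 2830]);
translate([328, 435, 0]) cube([230, 2920, 2830]);
translate([4378, 435, 0]) cube([230, 2920, 2830]);


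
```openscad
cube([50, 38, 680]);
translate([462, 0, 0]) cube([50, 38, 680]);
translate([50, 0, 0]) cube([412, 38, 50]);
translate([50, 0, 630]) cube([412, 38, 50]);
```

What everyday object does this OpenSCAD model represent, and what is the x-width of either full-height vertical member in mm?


A picture frame. The border width is 50 mm.

Four thin pieces enclosing a rectangular opening — a picture frame. The two full-height stiles are 680 mm tall; the top rail sits at z = 630 and is 50 mm tall, so the border above the opening is 680 − 630 = 50 mm, matching the stile x-width.


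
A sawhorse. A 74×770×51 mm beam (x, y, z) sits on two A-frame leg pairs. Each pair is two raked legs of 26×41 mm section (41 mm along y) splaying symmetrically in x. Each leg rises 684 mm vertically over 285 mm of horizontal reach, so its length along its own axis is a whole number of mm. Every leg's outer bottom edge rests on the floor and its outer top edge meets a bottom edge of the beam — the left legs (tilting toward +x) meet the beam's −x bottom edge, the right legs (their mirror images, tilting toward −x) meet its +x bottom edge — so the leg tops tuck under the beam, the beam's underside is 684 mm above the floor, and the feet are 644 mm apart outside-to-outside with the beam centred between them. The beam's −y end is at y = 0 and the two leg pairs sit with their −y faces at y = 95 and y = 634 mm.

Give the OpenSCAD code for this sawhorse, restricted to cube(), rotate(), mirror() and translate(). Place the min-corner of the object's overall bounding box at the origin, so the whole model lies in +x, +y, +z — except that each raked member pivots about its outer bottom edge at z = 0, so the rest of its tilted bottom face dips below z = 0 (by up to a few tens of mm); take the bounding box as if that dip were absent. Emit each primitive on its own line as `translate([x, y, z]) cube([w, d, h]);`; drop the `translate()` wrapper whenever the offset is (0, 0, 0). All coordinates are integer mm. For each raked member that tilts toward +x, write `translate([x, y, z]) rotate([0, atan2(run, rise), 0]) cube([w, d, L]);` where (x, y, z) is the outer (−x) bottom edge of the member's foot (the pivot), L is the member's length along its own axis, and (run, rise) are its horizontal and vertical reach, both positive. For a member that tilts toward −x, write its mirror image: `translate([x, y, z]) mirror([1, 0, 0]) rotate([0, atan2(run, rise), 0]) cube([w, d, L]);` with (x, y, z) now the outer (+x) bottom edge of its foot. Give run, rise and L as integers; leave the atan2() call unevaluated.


// leg length = √(285² + 684²) = 741
// right-leg outer foot x = 2·285 + 74 = 644
// beam min-corner = (285, 0, 684)
translate([285, 0, 684]) cube([74, 770, 51]);
translate([0, 95, 0]) rotate([0, atan2(285, 684), 0]) cube([26, 41, 741]);
translate([644, 95, 0]) mirror([1, 0, 0]) rotate([0, atan2(285, 684), 0]) cube([26, 41, 741]);
translate([0, 634, 0]) rotate([0, atan2(285, 684), 0]) cube([26, 41, 741]);
translate([644, 634, 0]) mirror([1, 0, 0]) rotate([0, atan2(285, 684), 0]) cube([26, 41, 741]);


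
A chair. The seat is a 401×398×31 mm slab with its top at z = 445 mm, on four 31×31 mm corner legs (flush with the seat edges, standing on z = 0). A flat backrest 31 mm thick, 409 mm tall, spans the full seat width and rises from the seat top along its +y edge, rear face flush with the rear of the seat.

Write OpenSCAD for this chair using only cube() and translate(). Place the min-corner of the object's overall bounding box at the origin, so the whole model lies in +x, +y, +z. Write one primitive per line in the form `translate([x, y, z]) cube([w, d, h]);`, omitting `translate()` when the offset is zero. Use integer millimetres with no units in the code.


// leg_h = 445 - 31 = 414
translate([0, 0, 414]) cube([401, 398, 31]);
cube([31, 31, 414]);
translate([370, 0, 0]) cube([31, 31, 414]);
translate([0, 367, 0]) cube([31, 31, 414]);
translate([370, 367, 0]) cube([31, 31, 414]);
translate([0, 367, 445]) cube([401, 31, 409]);


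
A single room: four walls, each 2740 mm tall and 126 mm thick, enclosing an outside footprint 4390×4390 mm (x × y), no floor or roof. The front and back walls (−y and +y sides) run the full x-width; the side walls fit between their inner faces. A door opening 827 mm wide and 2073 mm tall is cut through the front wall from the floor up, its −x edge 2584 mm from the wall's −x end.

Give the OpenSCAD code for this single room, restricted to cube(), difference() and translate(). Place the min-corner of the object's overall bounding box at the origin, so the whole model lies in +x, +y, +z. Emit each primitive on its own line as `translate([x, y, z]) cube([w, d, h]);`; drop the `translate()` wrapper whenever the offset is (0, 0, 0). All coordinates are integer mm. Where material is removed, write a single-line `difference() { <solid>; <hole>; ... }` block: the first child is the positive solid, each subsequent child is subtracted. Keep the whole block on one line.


difference() { cube([4390, 126, 2740]); translate([2584, 0, 0]) cube([827, 126, 2073]); }
translate([0, 4264, 0]) cube([4390, 126, 2740]);
translate([0, 126, 0]) cube([126, 4138, 2740]);
translate([4264, 126, 0]) cube([126, 4138, 2740]);


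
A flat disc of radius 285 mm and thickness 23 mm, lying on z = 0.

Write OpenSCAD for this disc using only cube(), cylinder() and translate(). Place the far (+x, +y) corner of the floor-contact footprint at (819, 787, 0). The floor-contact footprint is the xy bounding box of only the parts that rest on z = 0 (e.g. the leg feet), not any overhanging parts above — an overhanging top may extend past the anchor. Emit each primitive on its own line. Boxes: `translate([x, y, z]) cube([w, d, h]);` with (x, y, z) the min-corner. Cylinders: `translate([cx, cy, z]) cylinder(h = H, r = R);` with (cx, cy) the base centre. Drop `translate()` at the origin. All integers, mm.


translate([534, 502, 0]) cylinder(h = 23, r = 285);


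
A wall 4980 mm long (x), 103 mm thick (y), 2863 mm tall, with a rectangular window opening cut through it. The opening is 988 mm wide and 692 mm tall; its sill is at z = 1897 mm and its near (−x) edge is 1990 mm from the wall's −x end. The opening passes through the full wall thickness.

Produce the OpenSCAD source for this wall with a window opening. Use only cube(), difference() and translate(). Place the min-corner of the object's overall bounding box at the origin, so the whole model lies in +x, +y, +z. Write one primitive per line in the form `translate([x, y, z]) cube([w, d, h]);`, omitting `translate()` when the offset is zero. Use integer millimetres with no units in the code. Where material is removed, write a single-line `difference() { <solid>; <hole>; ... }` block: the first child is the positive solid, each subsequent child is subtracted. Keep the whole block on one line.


difference() { cube([4980, 103, 2863]); translate([1990, 0, 1897]) cube([988, 103, 692]); }


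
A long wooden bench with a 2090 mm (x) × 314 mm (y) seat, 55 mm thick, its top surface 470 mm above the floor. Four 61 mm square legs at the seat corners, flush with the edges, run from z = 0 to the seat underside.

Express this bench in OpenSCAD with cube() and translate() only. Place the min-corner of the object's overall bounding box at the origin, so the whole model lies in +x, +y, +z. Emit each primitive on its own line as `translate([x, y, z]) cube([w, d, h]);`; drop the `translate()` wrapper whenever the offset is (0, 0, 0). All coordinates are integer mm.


// leg_h = 470 − 55 = 415
translate([0, 0, 415]) cube([2090, 314, 55]);
cube([61, 61, 415]);
translate([0, 253, 0]) cube([61, 61, 415]);
translate([2029, 0, 0]) cube([61, 61, 415]);
translate([2029, 253, 0]) cube([61, 61, 415]);


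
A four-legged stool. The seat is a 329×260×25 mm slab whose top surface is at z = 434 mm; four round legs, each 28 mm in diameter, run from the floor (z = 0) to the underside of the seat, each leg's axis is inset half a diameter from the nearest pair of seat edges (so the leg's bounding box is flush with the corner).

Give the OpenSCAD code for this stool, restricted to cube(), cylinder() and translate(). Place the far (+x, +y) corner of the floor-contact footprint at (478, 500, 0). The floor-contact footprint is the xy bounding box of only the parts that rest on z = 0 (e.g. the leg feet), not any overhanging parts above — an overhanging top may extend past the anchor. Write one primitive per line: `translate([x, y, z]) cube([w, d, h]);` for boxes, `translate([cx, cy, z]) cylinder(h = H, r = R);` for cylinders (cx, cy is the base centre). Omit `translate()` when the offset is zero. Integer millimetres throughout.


// leg_h = 434 - 25 = 409
translate([149, 240, 409]) cube([329, 260, 25]);
translate([163, 254, 0]) cylinder(h = 409, r = 14);
translate([464, 254, 0]) cylinder(h = 409, r = 14);
translate([163, 486, 0]) cylinder(h = 409, r = 14);
translate([464, 486, 0]) cylinder(h = 409, r = 14);


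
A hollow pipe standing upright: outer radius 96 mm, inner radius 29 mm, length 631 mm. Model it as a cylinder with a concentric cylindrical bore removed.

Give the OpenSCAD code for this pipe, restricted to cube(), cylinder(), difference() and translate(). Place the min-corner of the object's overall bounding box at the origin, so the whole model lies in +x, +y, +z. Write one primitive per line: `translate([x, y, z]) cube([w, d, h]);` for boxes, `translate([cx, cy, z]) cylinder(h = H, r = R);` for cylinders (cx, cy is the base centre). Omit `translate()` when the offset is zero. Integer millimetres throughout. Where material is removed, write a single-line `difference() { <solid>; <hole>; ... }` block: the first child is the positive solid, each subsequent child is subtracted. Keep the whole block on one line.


difference() { translate([96, 96, 0]) cylinder(h = 631, r = 96); translate([96, 96, 0]) cylinder(h = 631, r = 29); }


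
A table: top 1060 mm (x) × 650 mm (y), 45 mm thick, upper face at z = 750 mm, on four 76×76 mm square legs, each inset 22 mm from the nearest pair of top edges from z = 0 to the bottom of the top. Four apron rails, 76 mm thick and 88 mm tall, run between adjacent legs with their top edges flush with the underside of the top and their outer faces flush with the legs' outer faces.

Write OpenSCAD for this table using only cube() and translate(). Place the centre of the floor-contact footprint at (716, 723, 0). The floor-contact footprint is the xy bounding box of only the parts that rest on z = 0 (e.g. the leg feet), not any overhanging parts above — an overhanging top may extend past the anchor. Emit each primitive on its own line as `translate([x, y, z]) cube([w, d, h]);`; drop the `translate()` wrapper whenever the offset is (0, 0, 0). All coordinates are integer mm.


translate([186, 398, 705]) cube([1060, 650, 45]);
translate([208, 420, 0]) cube([76, 76, 705]);
translate([1148, 420, 0]) cube([76, 76, 705]);
translate([208, 950, 0]) cube([76, 76, 705]);
translate([1148, 950, 0]) cube([76, 76, 705]);
translate([284, 420, 617]) cube([864, 76, 88]);
translate([284, 950, 617]) cube([864, 76, 88]);
translate([208, 496, 617]) cube([76, 454, 88]);
translate([1148, 496, 617]) cube([76, 454, 88]);


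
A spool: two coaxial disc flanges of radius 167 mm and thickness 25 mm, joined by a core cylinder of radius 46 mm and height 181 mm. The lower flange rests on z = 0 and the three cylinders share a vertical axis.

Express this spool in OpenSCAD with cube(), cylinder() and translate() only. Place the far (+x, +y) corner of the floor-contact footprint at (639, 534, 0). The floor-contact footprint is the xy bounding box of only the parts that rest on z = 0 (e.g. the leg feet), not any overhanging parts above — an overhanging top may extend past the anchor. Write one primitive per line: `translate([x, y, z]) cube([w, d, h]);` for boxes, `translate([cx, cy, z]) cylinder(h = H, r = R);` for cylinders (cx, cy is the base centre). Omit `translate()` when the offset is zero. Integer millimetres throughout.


translate([472, 367, 0]) cylinder(h = 25, r = 167);
translate([472, 367, 25]) cylinder(h = 181, r = 46);
translate([472, 367, 206]) cylinder(h = 25, r = 167);


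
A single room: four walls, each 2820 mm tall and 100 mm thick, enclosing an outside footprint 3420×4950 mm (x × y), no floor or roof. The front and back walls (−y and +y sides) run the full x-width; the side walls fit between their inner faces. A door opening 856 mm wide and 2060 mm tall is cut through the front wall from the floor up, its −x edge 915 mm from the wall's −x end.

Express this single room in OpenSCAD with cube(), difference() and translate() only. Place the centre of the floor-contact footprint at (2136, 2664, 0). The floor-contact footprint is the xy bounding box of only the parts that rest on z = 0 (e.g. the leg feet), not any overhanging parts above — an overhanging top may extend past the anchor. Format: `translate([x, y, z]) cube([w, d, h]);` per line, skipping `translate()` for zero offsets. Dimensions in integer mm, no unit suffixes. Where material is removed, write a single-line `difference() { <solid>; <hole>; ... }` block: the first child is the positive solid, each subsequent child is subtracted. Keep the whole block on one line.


difference() { translate([426, 189, 0]) cube([3420, 100, 2820]); translate([1341, 189, 0]) cube([856, 100, 2060]); }
translate([426, 5039, 0]) cube([3420, 100, 2820]);
translate([426, 289, 0]) cube([100, 4750, 2820]);
translate([3746, 289, 0]) cube([100, 4750, 2820]);


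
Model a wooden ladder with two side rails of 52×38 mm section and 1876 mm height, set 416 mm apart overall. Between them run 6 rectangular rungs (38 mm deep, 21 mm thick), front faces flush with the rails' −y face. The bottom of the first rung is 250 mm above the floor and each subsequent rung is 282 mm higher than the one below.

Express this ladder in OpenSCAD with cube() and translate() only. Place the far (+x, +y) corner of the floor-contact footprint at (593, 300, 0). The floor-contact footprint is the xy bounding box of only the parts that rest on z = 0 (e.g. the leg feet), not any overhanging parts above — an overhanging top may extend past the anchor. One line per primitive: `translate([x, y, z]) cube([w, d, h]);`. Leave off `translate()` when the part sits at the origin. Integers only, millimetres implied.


translate([177, 262, 0]) cube([52, 38, 1876]);
translate([541, 262, 0]) cube([52, 38, 1876]);
translate([229, 262, 250]) cube([312, 38, 21]);
translate([229, 262, 532]) cube([312, 38, 21]);
translate([229, 262, 814]) cube([312, 38, 21]);
translate([229, 262, 1096]) cube([312, 38, 21]);
translate([229, 262, 1378]) cube([312, 38, 21]);
translate([229, 262, 1660]) cube([312, 38, 21]);


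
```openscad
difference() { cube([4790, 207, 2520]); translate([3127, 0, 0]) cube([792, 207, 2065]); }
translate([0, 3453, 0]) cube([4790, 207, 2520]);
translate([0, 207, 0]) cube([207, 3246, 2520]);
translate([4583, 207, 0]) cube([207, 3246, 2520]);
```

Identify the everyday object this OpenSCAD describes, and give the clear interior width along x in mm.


A single room. The interior width is 4376 mm.

Four walls enclosing a rectangle with a door in the front wall — a room. Outside width 4790 minus two 207 mm walls gives 4376 mm.


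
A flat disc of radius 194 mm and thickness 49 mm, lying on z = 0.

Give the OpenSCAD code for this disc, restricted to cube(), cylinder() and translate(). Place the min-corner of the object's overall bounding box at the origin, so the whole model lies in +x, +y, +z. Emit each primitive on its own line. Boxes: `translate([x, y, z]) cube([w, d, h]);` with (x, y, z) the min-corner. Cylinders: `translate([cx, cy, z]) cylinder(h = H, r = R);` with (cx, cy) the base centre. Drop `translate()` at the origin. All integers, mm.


translate([194, 194, 0]) cylinder(h = 49, r = 194);


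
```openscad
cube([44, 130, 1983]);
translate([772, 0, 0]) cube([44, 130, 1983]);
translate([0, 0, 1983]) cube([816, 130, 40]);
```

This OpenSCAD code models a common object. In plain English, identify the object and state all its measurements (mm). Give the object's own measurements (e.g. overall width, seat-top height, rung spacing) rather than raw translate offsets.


A door frame. The clear opening is 728 mm wide and 1983 mm high. Two 44 mm wide jambs, 130 mm deep, stand either side of the opening from the floor to the top of the opening. A 40 mm thick head sits across the top of both jambs, spanning the full outside width of the frame.


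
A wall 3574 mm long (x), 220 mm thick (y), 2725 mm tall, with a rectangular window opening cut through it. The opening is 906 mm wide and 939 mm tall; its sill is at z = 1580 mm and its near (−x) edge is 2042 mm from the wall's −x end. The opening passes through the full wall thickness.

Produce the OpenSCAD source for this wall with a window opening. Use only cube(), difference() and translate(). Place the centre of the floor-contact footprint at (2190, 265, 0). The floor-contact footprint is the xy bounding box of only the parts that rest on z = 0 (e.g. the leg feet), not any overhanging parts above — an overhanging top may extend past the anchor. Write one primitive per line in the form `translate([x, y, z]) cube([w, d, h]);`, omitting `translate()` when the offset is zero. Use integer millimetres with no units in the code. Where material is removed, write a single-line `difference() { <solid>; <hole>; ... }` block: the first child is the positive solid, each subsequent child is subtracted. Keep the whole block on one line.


difference() { translate([403, 155, 0]) cube([3574, 220, 2725]); translate([2445, 155, 1580]) cube([906, 220, 939]); }


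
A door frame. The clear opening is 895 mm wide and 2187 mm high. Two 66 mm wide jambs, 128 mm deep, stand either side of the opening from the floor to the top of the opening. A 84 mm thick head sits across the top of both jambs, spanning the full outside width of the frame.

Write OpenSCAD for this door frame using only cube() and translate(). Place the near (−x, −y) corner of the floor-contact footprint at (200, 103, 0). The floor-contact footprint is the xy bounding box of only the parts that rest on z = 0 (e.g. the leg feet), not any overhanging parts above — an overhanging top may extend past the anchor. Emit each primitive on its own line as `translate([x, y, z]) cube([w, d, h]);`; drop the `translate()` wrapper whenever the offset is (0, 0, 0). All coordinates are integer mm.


translate([200, 103, 0]) cube([66, 128, 2187]);
translate([1161, 103, 0]) cube([66, 128, 2187]);
translate([200, 103, 2187]) cube([1027, 128, 84]);


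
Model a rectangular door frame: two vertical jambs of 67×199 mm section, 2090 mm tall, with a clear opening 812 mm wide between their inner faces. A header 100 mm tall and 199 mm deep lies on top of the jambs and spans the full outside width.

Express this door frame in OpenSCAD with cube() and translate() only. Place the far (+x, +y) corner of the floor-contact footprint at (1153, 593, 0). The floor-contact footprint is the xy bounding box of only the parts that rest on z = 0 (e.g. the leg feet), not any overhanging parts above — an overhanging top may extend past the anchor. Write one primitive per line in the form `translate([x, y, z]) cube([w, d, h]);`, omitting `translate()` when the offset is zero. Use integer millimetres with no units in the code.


translate([207, 394, 0]) cube([67, 199, 2090]);
translate([1086, 394, 0]) cube([67, 199, 2090]);
translate([207, 394, 2090]) cube([946, 199, 100]);


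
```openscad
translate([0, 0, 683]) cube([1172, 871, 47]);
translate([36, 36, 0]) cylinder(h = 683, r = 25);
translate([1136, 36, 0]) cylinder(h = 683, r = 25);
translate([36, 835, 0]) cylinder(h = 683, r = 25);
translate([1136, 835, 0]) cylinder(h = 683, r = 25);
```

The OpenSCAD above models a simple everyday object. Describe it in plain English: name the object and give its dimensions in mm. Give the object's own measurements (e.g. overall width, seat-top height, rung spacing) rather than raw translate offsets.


A rectangular dining table. The top is 1172×871×47 mm with its upper surface at z = 730 mm. It stands on four round legs of 50 mm diameter, each leg's bounding box inset 11 mm from the nearest pair of top edges, running from the floor to the underside of the top.


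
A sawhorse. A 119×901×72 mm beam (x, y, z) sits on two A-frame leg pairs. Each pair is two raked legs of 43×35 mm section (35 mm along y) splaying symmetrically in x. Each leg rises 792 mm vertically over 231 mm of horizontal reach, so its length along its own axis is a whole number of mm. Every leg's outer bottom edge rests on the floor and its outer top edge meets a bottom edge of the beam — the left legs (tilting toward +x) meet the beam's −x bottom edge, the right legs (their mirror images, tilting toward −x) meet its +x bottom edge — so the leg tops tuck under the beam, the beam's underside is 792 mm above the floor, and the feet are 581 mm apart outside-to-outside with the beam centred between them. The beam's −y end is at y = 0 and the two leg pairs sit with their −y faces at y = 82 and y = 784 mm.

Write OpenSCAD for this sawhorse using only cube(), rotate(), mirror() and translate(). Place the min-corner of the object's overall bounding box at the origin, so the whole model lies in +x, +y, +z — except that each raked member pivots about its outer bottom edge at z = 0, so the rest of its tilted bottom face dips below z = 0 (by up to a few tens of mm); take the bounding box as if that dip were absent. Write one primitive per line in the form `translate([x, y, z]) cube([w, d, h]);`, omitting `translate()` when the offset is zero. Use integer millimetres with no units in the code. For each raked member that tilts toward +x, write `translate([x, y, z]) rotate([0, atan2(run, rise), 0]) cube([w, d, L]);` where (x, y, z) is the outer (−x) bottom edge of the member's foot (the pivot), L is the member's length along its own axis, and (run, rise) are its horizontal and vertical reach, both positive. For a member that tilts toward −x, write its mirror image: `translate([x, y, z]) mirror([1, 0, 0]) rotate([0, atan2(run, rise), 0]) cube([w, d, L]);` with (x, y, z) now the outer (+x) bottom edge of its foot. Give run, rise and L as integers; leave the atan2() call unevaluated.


// leg length = √(231² + 792²) = 825
// right-leg outer foot x = 2·231 + 119 = 581
// beam min-corner = (231, 0, 792)
translate([231, 0, 792]) cube([119, 901, 72]);
translate([0, 82, 0]) rotate([0, atan2(231, 792), 0]) cube([43, 35, 825]);
translate([581, 82, 0]) mirror([1, 0, 0]) rotate([0, atan2(231, 792), 0]) cube([43, 35, 825]);
translate([0, 784, 0]) rotate([0, atan2(231, 792), 0]) cube([43, 35, 825]);
translate([581, 784, 0]) mirror([1, 0, 0]) rotate([0, atan2(231, 792), 0]) cube([43, 35, 825]);


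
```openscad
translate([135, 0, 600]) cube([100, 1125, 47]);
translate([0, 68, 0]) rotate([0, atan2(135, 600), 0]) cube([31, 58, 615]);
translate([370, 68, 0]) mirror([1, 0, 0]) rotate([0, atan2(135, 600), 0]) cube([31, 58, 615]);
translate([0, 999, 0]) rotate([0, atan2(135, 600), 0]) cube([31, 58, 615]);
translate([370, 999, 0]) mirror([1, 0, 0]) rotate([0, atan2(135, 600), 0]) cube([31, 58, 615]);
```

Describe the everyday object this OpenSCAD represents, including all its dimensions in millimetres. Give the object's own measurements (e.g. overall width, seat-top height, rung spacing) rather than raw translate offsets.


A sawhorse. A 100×1125×47 mm beam (x, y, z) sits on two A-frame leg pairs. Each pair is two raked legs of 31×58 mm section (58 mm along y) splaying symmetrically in x. Each leg rises 600 mm vertically over 135 mm of horizontal reach and is 615 mm long along its own axis. Every leg's outer bottom edge rests on the floor and its outer top edge meets a bottom edge of the beam — the left legs (tilting toward +x) meet the beam's −x bottom edge, the right legs (their mirror images, tilting toward −x) meet its +x bottom edge — so the leg tops tuck under the beam, the beam's underside is 600 mm above the floor, and the feet are 370 mm apart outside-to-outside with the beam centred between them. The two leg pairs are set in 68 mm from either end of the beam.


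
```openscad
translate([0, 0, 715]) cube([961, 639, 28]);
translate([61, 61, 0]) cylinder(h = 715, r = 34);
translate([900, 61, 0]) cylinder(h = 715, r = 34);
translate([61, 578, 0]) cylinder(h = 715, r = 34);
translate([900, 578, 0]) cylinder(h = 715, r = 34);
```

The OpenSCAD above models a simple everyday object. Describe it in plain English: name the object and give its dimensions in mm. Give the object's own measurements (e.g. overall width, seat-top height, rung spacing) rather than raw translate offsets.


A table: top 961 mm (x) × 639 mm (y), 28 mm thick, upper face at z = 743 mm, on four round legs of 68 mm diameter, each leg's bounding box inset 27 mm from the nearest pair of top edges from z = 0 to the bottom of the top.


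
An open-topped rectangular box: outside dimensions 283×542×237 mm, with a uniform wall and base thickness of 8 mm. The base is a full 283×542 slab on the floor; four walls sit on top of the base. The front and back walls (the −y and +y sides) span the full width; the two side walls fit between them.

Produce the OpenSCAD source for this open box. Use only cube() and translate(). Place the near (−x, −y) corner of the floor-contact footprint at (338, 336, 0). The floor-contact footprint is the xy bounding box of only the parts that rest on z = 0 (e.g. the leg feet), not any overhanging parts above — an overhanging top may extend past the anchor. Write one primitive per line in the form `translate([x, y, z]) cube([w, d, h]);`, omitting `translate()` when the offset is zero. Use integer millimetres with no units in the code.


translate([338, 336, 0]) cube([283, 542, 8]);
translate([338, 336, 8]) cube([283, 8, 229]);
translate([338, 870, 8]) cube([283, 8, 229]);
translate([338, 344, 8]) cube([8, 526, 229]);
translate([613, 344, 8]) cube([8, 526, 229]);
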